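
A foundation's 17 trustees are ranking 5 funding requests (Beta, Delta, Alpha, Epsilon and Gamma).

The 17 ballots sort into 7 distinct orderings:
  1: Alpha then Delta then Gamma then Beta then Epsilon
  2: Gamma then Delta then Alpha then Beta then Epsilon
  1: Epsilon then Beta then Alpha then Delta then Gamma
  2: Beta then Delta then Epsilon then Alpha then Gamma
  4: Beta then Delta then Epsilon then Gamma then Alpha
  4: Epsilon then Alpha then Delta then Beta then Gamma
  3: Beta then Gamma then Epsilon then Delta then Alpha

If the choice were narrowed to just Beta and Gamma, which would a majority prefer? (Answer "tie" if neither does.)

Beta

Ballots ranking Beta above Gamma: 1 + 2 + 4 + 4 + 3 = 14.
Ballots ranking Gamma above Beta: 17 − 14 = 3.
Beta wins the head-to-head 14–3.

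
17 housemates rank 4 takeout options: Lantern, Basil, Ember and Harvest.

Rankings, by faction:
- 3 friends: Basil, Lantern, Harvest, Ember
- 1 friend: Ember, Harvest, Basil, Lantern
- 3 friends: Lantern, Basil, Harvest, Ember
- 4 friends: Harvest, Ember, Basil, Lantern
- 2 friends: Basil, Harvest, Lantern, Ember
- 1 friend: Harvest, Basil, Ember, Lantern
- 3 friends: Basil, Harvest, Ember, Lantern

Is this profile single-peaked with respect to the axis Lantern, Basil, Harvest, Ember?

Axis positions: Lantern=1, Basil=2, Harvest=3, Ember=4.
Faction 1 (peak Basil at position 2): ranking walks positions 2-1-3-4, expanding outward from the peak — single-peaked.
Faction 2 (peak Ember at position 4): ranking walks positions 4-3-2-1, expanding outward from the peak — single-peaked.
Faction 3 (peak Lantern at position 1): ranking walks positions 1-2-3-4, expanding outward from the peak — single-peaked.
Faction 4 (peak Harvest at position 3): ranking walks positions 3-4-2-1, expanding outward from the peak — single-peaked.
Faction 5 (peak Basil at position 2): ranking walks positions 2-3-1-4, expanding outward from the peak — single-peaked.
Faction 6 (peak Harvest at position 3): ranking walks positions 3-2-4-1, expanding outward from the peak — single-peaked.
Faction 7 (peak Basil at position 2): ranking walks positions 2-3-4-1, expanding outward from the peak — single-peaked.
Every ranking is single-peaked on this axis.

yes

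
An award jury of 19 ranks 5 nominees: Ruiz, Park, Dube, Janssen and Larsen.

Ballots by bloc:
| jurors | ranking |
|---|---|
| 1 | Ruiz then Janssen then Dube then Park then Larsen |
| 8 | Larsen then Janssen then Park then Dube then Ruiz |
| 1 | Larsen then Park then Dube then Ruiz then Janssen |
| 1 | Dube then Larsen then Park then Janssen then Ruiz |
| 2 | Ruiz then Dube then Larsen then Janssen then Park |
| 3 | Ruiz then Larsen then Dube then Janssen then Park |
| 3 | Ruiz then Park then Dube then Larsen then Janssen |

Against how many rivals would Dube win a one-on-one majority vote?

2

Dube against each rival (19 jurors):
Dube vs Ruiz: Dube is ranked higher on 8+1+1 = 10 ballots, Ruiz on 9. Dube wins 10–9.
Dube vs Park: Park wins 12–7.
Dube vs Janssen: Dube, 10–9.
Dube vs Larsen: Dube is ranked higher on 1+1+2+3 = 7 ballots, Larsen on 12. Larsen wins 12–7.
Dube beats Ruiz, Janssen; loses to Park, Larsen — 2 pairwise wins.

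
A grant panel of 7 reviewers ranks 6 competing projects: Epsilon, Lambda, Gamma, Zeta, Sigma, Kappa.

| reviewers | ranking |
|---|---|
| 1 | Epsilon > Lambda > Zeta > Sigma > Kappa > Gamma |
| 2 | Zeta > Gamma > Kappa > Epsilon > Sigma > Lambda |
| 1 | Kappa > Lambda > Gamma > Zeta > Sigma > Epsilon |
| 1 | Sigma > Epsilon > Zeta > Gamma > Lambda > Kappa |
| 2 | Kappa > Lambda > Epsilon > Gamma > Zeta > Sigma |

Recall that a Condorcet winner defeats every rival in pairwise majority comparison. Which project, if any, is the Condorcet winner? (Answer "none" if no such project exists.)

Check each pair by majority over 7 ballots:
Epsilon vs Lambda: Epsilon wins 4–3.
Epsilon vs Gamma: Epsilon, 4–3.
Epsilon–Zeta: Epsilon 4–3.
Epsilon vs Sigma: Epsilon wins 5–2.
Epsilon vs Kappa: Kappa, 5–2.
Lambda vs Gamma: Lambda, 4–3.
Lambda–Zeta: Lambda 4–3.
Lambda–Sigma: Lambda 4–3.
Lambda–Kappa: Kappa 5–2.
Gamma vs Zeta: Zeta wins 4–3.
Gamma vs Sigma: Gamma, 5–2.
Gamma vs Kappa: Kappa wins 4–3.
Zeta vs Sigma: Zeta, 6–1.
Zeta–Kappa: Zeta 4–3.
Sigma–Kappa: Kappa 5–2.
Each project drops at least one matchup (Epsilon loses to Kappa; Lambda loses to Epsilon; Gamma loses to Epsilon; Zeta loses to Epsilon; Sigma loses to Epsilon; Kappa loses to Zeta); the cycle Epsilon → Zeta → Kappa → Epsilon rules out a Condorcet winner.

none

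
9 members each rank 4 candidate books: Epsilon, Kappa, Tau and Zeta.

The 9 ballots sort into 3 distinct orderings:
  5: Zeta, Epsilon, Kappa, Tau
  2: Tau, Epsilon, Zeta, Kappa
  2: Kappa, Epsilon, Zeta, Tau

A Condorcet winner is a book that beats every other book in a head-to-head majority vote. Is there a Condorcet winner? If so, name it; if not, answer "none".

Zeta

Check each pair by majority over 9 ballots:
Epsilon vs Kappa: Epsilon, 7–2.
Epsilon vs Tau: Epsilon, 7–2.
Epsilon vs Zeta: Zeta, 5–4.
Kappa–Tau: Kappa 7–2.
Kappa vs Zeta: Zeta, 7–2.
Tau vs Zeta: Zeta wins 7–2.
Zeta beats each of Epsilon, Kappa, Tau — Zeta is the Condorcet winner.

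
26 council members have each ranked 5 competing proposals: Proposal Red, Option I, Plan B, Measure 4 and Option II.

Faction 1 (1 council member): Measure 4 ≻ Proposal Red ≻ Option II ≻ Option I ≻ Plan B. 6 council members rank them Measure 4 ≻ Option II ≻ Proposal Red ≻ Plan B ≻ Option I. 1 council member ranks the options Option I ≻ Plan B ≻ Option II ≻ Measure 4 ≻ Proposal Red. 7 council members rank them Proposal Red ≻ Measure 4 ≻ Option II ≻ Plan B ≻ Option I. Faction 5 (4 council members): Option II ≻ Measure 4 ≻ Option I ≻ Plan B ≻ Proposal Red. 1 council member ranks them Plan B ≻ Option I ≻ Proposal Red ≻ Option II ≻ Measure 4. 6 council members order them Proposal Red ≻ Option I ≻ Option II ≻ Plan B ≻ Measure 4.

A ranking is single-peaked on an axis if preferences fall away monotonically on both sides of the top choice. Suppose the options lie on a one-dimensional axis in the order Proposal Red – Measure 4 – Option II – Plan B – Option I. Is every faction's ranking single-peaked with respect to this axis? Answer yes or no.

no

Axis positions: Proposal Red=1, Measure 4=2, Option II=3, Plan B=4, Option I=5.
Faction 1: ranking walks positions 2-1-3-5-4; Option I is ranked above Plan B even though Plan B lies between Option I and the peak Measure 4 on the axis — preferences dip and rise again. Not single-peaked.
Faction 2 (peak Measure 4 at position 2): ranking walks positions 2-3-1-4-5, expanding outward from the peak — single-peaked.
Faction 3 (peak Option I at position 5): ranking walks positions 5-4-3-2-1, expanding outward from the peak — single-peaked.
Faction 4 (peak Proposal Red at position 1): ranking walks positions 1-2-3-4-5, expanding outward from the peak — single-peaked.
Faction 5: ranking walks positions 3-2-5-4-1; Option I is ranked above Plan B even though Plan B lies between Option I and the peak Option II on the axis — preferences dip and rise again. Not single-peaked.
Faction 6: ranking walks positions 4-5-1-3-2; Proposal Red is ranked above Option II even though Option II lies between Proposal Red and the peak Plan B on the axis — preferences dip and rise again. Not single-peaked.
Faction 7: ranking walks positions 1-5-3-4-2; Option I is ranked above Measure 4 even though Measure 4 lies between Option I and the peak Proposal Red on the axis — preferences dip and rise again. Not single-peaked.
Faction 1 violates single-peakedness, so the profile is not single-peaked on this axis.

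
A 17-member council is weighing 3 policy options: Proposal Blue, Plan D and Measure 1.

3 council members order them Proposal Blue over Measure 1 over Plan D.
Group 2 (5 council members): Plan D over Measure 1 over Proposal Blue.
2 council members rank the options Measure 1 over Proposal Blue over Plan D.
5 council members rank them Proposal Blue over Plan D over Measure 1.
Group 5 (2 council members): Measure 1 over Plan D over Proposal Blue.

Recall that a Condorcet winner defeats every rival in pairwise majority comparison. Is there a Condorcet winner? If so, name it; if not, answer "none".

Pairwise majorities:
Proposal Blue vs Plan D: Proposal Blue is ranked higher on 3+2+5 = 10 ballots, Plan D on 7. Proposal Blue wins 10–7.
Proposal Blue vs Measure 1: 8 to 9, Measure 1.
Plan D vs Measure 1: Plan D preferred on 5+5 = 10 ballots; Plan D wins 10–7.
Each option drops at least one matchup (Proposal Blue loses to Measure 1; Plan D loses to Proposal Blue; Measure 1 loses to Plan D); the cycle Proposal Blue > Plan D > Measure 1 > Proposal Blue rules out a Condorcet winner.

none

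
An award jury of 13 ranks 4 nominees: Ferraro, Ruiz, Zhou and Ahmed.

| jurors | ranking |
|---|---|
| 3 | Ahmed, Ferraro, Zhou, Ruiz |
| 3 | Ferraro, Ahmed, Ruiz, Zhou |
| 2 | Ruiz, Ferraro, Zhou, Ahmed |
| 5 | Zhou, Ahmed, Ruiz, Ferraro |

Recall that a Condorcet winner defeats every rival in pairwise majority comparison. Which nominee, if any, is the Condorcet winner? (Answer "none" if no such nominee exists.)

Head-to-head results (13 jurors):
Ferraro vs Ruiz: 6 to 7, Ruiz.
Ferraro vs Zhou: 3+3+2 = 8 for Ferraro, 5 for Zhou — Ferraro by 8–5.
Ferraro vs Ahmed: 3+2 = 5 for Ferraro, 8 for Ahmed — Ahmed by 8–5.
Ruiz vs Zhou: Ruiz preferred on 3+2 = 5 ballots; Zhou wins 8–5.
Ruiz vs Ahmed: 2 for Ruiz, 11 for Ahmed — Ahmed by 11–2.
Zhou vs Ahmed: 7 to 6, Zhou.
No nominee is unbeaten: Ferraro loses to Ruiz; Ruiz loses to Zhou; Zhou loses to Ferraro; Ahmed loses to Zhou. In particular Ferraro → Zhou → Ruiz → Ferraro is a majority cycle — no Condorcet winner exists.

none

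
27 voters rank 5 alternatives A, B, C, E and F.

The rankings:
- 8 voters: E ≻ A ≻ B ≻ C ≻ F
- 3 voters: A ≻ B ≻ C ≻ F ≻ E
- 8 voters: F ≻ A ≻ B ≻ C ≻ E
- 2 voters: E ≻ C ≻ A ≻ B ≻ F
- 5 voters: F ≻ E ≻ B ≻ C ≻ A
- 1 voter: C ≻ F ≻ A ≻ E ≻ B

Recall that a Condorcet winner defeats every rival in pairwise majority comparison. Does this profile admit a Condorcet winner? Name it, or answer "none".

Pairwise majorities:
A vs B: A wins 22–5.
A–C: A 19–8.
A vs E: E wins 15–12.
A vs F: F wins 14–13.
B–C: B 24–3.
B vs E: E, 16–11.
B vs F: F, 14–13.
C vs E: E, 15–12.
C vs F: C wins 14–13.
E–F: F 17–10.
Every alternative loses at least once (A loses to E; B loses to A; C loses to A; E loses to F; F loses to C). The majority relation contains the cycle A > C > F > A, so there is no Condorcet winner.

none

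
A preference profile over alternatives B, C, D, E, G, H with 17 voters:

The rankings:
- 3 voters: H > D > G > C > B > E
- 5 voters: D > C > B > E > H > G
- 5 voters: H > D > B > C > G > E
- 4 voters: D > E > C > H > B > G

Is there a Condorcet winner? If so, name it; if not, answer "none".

Check each pair by majority over 17 ballots:
B vs C: 5 to 12, C.
B vs D: 0 for B, 17 for D — D by 17–0.
B vs E: 3+5+5 = 13 for B, 4 for E — B by 13–4.
B vs G: 14 to 3, B.
B vs H: 5 to 12, H.
C vs D: C preferred on 0 ballots; D wins 17–0.
C vs E: 3+5+5 = 13 for C, 4 for E — C by 13–4.
C vs G: 5+5+4 = 14 for C, 3 for G — C by 14–3.
C vs H: C preferred on 5+4 = 9 ballots; C wins 9–8.
D vs E: D preferred on 3+5+5+4 = 17 ballots; D wins 17–0.
D vs G: 17 to 0, D.
D vs H: D preferred on 5+4 = 9 ballots; D wins 9–8.
E vs G: 5+4 = 9 for E, 8 for G — E by 9–8.
E vs H: 9 to 8, E.
G vs H: 0 for G, 17 for H — H by 17–0.
D wins every pairwise contest, so D is the Condorcet winner.

D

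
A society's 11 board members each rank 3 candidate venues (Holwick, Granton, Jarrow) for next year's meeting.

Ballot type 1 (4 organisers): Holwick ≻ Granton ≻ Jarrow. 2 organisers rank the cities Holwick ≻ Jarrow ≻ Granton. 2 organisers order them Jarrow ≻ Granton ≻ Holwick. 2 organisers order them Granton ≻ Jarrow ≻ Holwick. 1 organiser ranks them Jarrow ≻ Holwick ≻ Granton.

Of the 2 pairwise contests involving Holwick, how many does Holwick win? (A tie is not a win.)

2

Holwick against each rival (11 organisers):
Holwick vs Granton: Holwick wins 7–4.
Holwick vs Jarrow: 6 to 5, Holwick.
Holwick beats Granton, Jarrow — 2 pairwise wins.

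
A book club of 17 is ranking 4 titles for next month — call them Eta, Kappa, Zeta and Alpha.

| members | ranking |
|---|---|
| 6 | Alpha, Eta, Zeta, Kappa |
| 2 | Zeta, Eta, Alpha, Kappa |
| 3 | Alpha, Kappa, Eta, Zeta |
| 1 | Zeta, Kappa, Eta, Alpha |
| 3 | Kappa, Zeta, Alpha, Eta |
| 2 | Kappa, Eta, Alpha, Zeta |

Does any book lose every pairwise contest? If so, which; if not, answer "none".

none

Head-to-head results (17 members):
Eta vs Kappa: Eta preferred on 6+2 = 8 ballots; Kappa wins 9–8.
Eta vs Zeta: Eta, 11–6.
Eta vs Alpha: Eta preferred on 2+1+2 = 5 ballots; Alpha wins 12–5.
Kappa–Zeta: Zeta 9–8.
Kappa vs Alpha: Kappa is ranked higher on 1+3+2 = 6 ballots, Alpha on 11. Alpha wins 11–6.
Zeta vs Alpha: Alpha, 11–6.
Each book has at least one pairwise win (Eta beats Zeta; Kappa beats Eta; Zeta beats Kappa; Alpha beats Eta) — no Condorcet loser.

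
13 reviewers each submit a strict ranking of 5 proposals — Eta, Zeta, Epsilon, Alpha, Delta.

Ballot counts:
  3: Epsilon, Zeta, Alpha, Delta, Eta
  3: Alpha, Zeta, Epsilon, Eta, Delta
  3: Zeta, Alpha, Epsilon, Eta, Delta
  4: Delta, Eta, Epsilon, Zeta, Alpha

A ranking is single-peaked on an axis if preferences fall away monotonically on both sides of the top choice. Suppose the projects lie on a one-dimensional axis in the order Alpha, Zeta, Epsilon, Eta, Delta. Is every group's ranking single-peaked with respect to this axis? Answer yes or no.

no

Axis positions: Alpha=1, Zeta=2, Epsilon=3, Eta=4, Delta=5.
Group 1: ranking walks positions 3-2-1-5-4; Delta is ranked above Eta even though Eta lies between Delta and the peak Epsilon on the axis — preferences dip and rise again. Not single-peaked.
Group 2 (peak Alpha at position 1): ranking walks positions 1-2-3-4-5, expanding outward from the peak — single-peaked.
Group 3 (peak Zeta at position 2): ranking walks positions 2-1-3-4-5, expanding outward from the peak — single-peaked.
Group 4 (peak Delta at position 5): ranking walks positions 5-4-3-2-1, expanding outward from the peak — single-peaked.
Group 1 violates single-peakedness, so the profile is not single-peaked on this axis.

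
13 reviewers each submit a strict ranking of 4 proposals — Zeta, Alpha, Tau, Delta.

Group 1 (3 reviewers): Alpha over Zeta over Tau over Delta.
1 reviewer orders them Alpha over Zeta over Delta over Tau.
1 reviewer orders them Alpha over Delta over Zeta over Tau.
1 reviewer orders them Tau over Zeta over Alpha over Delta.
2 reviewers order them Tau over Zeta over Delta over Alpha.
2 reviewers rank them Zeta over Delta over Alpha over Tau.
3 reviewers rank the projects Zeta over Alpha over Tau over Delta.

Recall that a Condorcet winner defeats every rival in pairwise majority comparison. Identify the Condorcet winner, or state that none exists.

Zeta

Pairwise majorities:
Zeta vs Alpha: Zeta preferred on 1+2+2+3 = 8 ballots; Zeta wins 8–5.
Zeta vs Tau: Zeta is ranked higher on 3+1+1+2+3 = 10 ballots, Tau on 3. Zeta wins 10–3.
Zeta vs Delta: 3+1+1+2+2+3 = 12 for Zeta, 1 for Delta — Zeta by 12–1.
Alpha vs Tau: Alpha is ranked higher on 3+1+1+2+3 = 10 ballots, Tau on 3. Alpha wins 10–3.
Alpha vs Delta: 3+1+1+1+3 = 9 for Alpha, 4 for Delta — Alpha by 9–4.
Tau vs Delta: 3+1+2+3 = 9 for Tau, 4 for Delta — Tau by 9–4.
Zeta beats each of Alpha, Tau, Delta — Zeta is the Condorcet winner.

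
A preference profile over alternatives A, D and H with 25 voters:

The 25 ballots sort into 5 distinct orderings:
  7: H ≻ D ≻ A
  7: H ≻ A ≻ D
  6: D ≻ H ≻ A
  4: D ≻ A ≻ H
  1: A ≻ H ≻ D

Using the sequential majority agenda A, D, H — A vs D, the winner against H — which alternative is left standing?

Round 1: A vs D — 8–17, D advances.
Round 2: D vs H — 10–15, H advances.
H survives the agenda.

H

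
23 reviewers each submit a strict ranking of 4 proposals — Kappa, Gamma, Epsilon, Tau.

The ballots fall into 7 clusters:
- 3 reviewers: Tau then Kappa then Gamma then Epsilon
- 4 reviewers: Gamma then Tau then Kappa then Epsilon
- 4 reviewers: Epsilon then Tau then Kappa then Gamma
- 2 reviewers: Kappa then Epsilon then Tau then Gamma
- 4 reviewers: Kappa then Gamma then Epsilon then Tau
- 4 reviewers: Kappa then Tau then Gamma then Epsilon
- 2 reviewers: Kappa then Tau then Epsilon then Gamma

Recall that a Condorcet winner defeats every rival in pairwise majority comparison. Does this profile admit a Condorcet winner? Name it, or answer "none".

Head-to-head results (23 reviewers):
Kappa vs Gamma: 19 to 4, Kappa.
Kappa vs Epsilon: 19 to 4, Kappa.
Kappa vs Tau: Kappa is ranked higher on 2+4+4+2 = 12 ballots, Tau on 11. Kappa wins 12–11.
Gamma vs Epsilon: Gamma preferred on 3+4+4+4 = 15 ballots; Gamma wins 15–8.
Gamma vs Tau: Gamma is ranked higher on 4+4 = 8 ballots, Tau on 15. Tau wins 15–8.
Epsilon vs Tau: 10 to 13, Tau.
Kappa beats each of Gamma, Epsilon, Tau — Kappa is the Condorcet winner.

Kappa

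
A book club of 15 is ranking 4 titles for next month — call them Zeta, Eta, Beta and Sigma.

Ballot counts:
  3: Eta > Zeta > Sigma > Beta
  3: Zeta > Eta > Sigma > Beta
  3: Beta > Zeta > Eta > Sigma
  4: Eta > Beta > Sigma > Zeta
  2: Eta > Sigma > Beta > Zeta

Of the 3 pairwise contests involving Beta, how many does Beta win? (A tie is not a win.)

Beta against each rival (15 members):
Beta vs Zeta: 3+4+2 = 9 for Beta, 6 for Zeta — Beta by 9–6.
Beta vs Eta: Beta preferred on 3 ballots; Eta wins 12–3.
Beta vs Sigma: Sigma wins 8–7.
Beta beats Zeta; loses to Eta, Sigma — 1 pairwise win.

1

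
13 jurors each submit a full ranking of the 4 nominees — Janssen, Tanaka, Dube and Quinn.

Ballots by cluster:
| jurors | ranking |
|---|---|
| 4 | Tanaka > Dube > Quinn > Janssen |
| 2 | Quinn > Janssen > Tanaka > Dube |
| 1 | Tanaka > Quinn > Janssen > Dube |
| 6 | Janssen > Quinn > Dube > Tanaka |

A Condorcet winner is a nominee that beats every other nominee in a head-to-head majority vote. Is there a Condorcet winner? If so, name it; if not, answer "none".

Quinn

Head-to-head results (13 jurors):
Janssen vs Tanaka: 2+6 = 8 for Janssen, 5 for Tanaka — Janssen by 8–5.
Janssen vs Dube: Janssen preferred on 2+1+6 = 9 ballots; Janssen wins 9–4.
Janssen vs Quinn: 6 to 7, Quinn.
Tanaka vs Dube: 7 to 6, Tanaka.
Tanaka vs Quinn: Tanaka is ranked higher on 4+1 = 5 ballots, Quinn on 8. Quinn wins 8–5.
Dube vs Quinn: 4 to 9, Quinn.
Quinn beats each of Janssen, Tanaka, Dube — Quinn is the Condorcet winner.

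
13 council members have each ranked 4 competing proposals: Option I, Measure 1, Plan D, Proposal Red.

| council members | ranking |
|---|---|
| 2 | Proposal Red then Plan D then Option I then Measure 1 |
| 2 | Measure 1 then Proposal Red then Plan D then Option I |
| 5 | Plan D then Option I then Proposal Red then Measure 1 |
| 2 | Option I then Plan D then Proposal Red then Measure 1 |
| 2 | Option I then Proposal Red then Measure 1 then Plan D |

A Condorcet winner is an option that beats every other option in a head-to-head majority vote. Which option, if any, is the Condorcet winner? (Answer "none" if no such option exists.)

Check each pair by majority over 13 ballots:
Option I vs Measure 1: Option I preferred on 2+5+2+2 = 11 ballots; Option I wins 11–2.
Option I vs Plan D: Option I is ranked higher on 2+2 = 4 ballots, Plan D on 9. Plan D wins 9–4.
Option I–Proposal Red: Option I 9–4.
Measure 1 vs Plan D: Plan D wins 9–4.
Measure 1 vs Proposal Red: Measure 1 is ranked higher on 2 ballots, Proposal Red on 11. Proposal Red wins 11–2.
Plan D vs Proposal Red: Plan D wins 7–6.
Plan D defeats every rival head-to-head and is the Condorcet winner.

Plan D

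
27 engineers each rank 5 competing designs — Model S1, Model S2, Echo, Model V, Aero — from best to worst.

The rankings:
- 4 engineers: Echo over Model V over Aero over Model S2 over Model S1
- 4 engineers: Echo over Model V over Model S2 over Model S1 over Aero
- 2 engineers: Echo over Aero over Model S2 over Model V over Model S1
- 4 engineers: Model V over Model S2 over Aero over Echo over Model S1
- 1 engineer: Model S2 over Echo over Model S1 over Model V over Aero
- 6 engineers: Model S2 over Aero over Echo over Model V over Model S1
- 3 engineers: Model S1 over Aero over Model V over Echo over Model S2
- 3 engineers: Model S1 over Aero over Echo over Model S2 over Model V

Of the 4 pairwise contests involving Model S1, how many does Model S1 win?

Model S1 against each rival (27 engineers):
Model S1 vs Model S2: Model S2, 21–6.
Model S1–Echo: Echo 21–6.
Model S1 vs Model V: 1+3+3 = 7 for Model S1, 20 for Model V — Model V by 20–7.
Model S1 vs Aero: Aero, 16–11.
Model S1 beats no one; loses to Model S2, Echo, Model V, Aero — 0 pairwise wins.

0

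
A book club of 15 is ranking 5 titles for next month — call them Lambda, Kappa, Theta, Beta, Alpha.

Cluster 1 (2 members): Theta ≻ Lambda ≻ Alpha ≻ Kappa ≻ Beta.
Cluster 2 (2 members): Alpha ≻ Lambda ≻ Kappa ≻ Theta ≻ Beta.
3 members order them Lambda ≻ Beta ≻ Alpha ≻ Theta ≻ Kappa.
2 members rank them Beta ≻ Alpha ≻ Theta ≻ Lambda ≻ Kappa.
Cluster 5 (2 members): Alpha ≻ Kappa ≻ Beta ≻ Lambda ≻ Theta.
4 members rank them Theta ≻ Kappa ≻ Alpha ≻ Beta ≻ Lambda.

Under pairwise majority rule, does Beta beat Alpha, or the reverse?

Alpha

Ballots ranking Beta above Alpha: 3 + 2 = 5.
Ballots ranking Alpha above Beta: 15 − 5 = 10.
Alpha wins the head-to-head 10–5.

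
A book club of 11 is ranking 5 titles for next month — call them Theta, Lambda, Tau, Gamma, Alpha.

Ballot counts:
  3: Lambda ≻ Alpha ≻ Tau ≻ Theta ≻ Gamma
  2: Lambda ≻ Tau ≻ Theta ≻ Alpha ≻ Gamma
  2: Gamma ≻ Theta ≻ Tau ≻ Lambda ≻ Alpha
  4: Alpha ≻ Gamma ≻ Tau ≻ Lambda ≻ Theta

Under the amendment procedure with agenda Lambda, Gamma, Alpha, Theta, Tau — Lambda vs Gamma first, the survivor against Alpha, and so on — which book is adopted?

Round 1: Lambda vs Gamma — 5–6, Gamma advances.
Round 2: Gamma vs Alpha — 2–9, Alpha advances.
Round 3: Alpha vs Theta — 7–4, Alpha advances.
Round 4: Alpha vs Tau — 7–4, Alpha advances.
Alpha survives the agenda.

Alpha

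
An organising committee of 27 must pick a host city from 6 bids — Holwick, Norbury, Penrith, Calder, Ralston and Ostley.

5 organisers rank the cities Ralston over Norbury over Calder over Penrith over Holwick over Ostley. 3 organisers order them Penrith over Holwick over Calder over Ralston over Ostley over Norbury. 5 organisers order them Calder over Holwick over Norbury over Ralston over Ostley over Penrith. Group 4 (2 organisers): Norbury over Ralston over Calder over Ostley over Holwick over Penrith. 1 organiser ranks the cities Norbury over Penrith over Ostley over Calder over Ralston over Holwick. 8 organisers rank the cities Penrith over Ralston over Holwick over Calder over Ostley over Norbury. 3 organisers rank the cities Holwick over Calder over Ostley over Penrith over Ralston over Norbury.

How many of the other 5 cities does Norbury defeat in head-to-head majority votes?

0

Norbury against each rival (27 organisers):
Norbury–Holwick: Holwick 19–8.
Norbury–Penrith: Penrith 14–13.
Norbury vs Calder: Calder, 19–8.
Norbury vs Ralston: 8 to 19, Ralston.
Norbury vs Ostley: Norbury is ranked higher on 5+5+2+1 = 13 ballots, Ostley on 14. Ostley wins 14–13.
Norbury beats no one; loses to Holwick, Penrith, Calder, Ralston, Ostley — 0 pairwise wins.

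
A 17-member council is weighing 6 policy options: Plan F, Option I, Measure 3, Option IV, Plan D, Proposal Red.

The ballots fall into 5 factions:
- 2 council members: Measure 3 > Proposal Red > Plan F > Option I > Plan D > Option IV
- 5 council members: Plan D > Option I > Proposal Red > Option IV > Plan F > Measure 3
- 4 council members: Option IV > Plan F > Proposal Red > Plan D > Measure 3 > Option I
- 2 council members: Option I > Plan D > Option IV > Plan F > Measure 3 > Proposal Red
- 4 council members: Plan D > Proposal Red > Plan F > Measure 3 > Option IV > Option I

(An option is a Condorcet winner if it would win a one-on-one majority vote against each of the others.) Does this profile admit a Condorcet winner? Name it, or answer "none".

Check each pair by majority over 17 ballots:
Plan F–Option I: Plan F 10–7.
Plan F vs Measure 3: Plan F wins 15–2.
Plan F vs Option IV: Option IV, 11–6.
Plan F vs Plan D: Plan D, 11–6.
Plan F vs Proposal Red: Proposal Red wins 11–6.
Option I vs Measure 3: Measure 3 wins 10–7.
Option I vs Option IV: Option I wins 9–8.
Option I vs Plan D: Plan D wins 13–4.
Option I–Proposal Red: Proposal Red 10–7.
Measure 3–Option IV: Option IV 11–6.
Measure 3 vs Plan D: Plan D, 15–2.
Measure 3–Proposal Red: Proposal Red 13–4.
Option IV–Plan D: Plan D 13–4.
Option IV–Proposal Red: Proposal Red 11–6.
Plan D–Proposal Red: Plan D 11–6.
Plan D wins every pairwise contest, so Plan D is the Condorcet winner.

Plan D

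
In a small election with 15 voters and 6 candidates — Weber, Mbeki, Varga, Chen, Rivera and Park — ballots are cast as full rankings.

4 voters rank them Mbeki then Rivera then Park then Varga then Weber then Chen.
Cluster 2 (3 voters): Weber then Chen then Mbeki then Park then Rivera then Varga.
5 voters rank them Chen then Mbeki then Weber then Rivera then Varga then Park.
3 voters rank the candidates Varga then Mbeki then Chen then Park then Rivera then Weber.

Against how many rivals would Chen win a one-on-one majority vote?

5

Chen against each rival (15 voters):
Chen vs Weber: Chen wins 8–7.
Chen–Mbeki: Chen 8–7.
Chen vs Varga: Chen, 8–7.
Chen–Rivera: Chen 11–4.
Chen–Park: Chen 11–4.
Chen beats Weber, Mbeki, Varga, Rivera, Park — 5 pairwise wins.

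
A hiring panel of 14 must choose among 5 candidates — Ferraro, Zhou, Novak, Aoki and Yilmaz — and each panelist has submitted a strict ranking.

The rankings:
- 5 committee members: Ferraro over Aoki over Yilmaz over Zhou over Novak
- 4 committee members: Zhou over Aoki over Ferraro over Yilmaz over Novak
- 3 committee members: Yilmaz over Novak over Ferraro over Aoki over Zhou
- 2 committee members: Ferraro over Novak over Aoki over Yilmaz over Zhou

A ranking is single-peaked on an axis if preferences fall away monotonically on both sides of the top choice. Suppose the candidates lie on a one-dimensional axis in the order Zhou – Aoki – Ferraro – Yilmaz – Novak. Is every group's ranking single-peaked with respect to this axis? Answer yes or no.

Axis positions: Zhou=1, Aoki=2, Ferraro=3, Yilmaz=4, Novak=5.
Group 1 (peak Ferraro at position 3): ranking walks positions 3-2-4-1-5, expanding outward from the peak — single-peaked.
Group 2 (peak Zhou at position 1): ranking walks positions 1-2-3-4-5, expanding outward from the peak — single-peaked.
Group 3 (peak Yilmaz at position 4): ranking walks positions 4-5-3-2-1, expanding outward from the peak — single-peaked.
Group 4: ranking walks positions 3-5-2-4-1; Novak is ranked above Yilmaz even though Yilmaz lies between Novak and the peak Ferraro on the axis — preferences dip and rise again. Not single-peaked.
Group 4 violates single-peakedness, so the profile is not single-peaked on this axis.

no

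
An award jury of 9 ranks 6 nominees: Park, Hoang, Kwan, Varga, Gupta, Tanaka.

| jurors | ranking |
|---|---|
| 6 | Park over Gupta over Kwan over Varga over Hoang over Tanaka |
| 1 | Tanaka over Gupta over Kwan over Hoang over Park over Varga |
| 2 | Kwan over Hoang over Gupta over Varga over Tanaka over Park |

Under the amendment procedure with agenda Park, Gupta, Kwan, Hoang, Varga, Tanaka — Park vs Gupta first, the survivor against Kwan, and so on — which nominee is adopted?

Park

Round 1: Park vs Gupta — 6–3, Park advances.
Round 2: Park vs Kwan — 6–3, Park advances.
Round 3: Park vs Hoang — 6–3, Park advances.
Round 4: Park vs Varga — 7–2, Park advances.
Round 5: Park vs Tanaka — 6–3, Park advances.
The agenda winner is Park.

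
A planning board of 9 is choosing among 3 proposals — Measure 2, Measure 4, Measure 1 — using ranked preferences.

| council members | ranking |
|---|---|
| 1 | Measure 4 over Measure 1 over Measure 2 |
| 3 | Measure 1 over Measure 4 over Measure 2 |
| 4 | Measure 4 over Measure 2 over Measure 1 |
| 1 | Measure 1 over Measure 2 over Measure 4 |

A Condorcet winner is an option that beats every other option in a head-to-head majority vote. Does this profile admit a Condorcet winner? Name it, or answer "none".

Measure 4

Head-to-head results (9 council members):
Measure 2 vs Measure 4: Measure 4, 8–1.
Measure 2 vs Measure 1: 4 to 5, Measure 1.
Measure 4 vs Measure 1: Measure 4, 5–4.
Measure 4 defeats every rival head-to-head and is the Condorcet winner.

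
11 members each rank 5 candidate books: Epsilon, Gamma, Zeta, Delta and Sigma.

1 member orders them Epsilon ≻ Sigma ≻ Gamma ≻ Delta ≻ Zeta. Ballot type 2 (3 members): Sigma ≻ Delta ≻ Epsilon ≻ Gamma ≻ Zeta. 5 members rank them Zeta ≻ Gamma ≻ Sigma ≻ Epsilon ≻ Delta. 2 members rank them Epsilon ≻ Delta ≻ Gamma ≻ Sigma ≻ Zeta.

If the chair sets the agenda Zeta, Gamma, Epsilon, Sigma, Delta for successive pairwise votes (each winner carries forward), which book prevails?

Round 1: Zeta vs Gamma — 5–6, Gamma advances.
Round 2: Gamma vs Epsilon — 5–6, Epsilon advances.
Round 3: Epsilon vs Sigma — 3–8, Sigma advances.
Round 4: Sigma vs Delta — 9–2, Sigma advances.
The agenda winner is Sigma.

Sigma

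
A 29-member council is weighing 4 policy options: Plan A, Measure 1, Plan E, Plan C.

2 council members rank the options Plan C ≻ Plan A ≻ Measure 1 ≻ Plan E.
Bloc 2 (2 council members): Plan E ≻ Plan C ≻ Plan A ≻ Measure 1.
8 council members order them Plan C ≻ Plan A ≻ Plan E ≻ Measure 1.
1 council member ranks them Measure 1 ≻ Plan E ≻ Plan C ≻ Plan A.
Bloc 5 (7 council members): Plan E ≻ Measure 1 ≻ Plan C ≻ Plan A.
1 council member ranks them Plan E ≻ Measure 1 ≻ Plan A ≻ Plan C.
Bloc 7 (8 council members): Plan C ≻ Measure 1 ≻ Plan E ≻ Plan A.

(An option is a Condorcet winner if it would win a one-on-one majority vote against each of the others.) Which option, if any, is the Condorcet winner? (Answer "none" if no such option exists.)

Plan C

Pairwise majorities:
Plan A vs Measure 1: Measure 1 wins 17–12.
Plan A vs Plan E: Plan E, 19–10.
Plan A–Plan C: Plan C 28–1.
Measure 1 vs Plan E: Measure 1 is ranked higher on 2+1+8 = 11 ballots, Plan E on 18. Plan E wins 18–11.
Measure 1–Plan C: Plan C 20–9.
Plan E vs Plan C: Plan E is ranked higher on 2+1+7+1 = 11 ballots, Plan C on 18. Plan C wins 18–11.
Only Plan C has no losses; Plan C is the Condorcet winner.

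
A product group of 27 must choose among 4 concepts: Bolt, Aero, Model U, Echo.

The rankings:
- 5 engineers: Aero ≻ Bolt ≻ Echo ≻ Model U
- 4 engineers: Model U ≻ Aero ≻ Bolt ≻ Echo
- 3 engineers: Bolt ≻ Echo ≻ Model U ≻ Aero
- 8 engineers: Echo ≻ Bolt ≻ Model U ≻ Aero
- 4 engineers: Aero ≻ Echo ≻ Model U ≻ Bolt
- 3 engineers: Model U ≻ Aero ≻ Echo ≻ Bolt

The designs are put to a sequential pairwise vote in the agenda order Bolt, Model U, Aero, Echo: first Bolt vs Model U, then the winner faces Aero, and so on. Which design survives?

Aero

Round 1: Bolt vs Model U — 16–11, Bolt advances.
Round 2: Bolt vs Aero — 11–16, Aero advances.
Round 3: Aero vs Echo — 16–11, Aero advances.
Aero survives the agenda.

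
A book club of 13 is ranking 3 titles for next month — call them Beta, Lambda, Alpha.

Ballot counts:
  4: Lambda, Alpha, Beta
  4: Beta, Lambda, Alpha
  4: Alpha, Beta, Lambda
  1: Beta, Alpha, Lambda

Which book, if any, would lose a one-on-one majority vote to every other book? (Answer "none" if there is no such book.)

none

Head-to-head results (13 members):
Beta vs Lambda: 4+4+1 = 9 for Beta, 4 for Lambda — Beta by 9–4.
Beta vs Alpha: Alpha, 8–5.
Lambda vs Alpha: Lambda is ranked higher on 4+4 = 8 ballots, Alpha on 5. Lambda wins 8–5.
Each book has at least one pairwise win (Beta beats Lambda; Lambda beats Alpha; Alpha beats Beta) — no Condorcet loser.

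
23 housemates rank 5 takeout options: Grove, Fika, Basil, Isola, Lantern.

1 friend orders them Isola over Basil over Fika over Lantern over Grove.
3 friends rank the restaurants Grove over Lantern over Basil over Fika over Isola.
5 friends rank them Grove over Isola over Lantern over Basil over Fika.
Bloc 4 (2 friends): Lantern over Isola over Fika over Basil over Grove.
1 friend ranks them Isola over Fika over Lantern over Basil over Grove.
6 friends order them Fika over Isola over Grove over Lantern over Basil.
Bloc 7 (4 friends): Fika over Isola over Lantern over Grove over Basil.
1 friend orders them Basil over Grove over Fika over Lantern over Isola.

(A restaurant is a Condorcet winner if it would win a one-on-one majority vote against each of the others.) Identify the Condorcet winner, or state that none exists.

Pairwise majorities:
Grove vs Fika: Grove is ranked higher on 3+5+1 = 9 ballots, Fika on 14. Fika wins 14–9.
Grove vs Basil: Grove, 18–5.
Grove–Isola: Isola 14–9.
Grove vs Lantern: Grove preferred on 3+5+6+1 = 15 ballots; Grove wins 15–8.
Fika vs Basil: 13 to 10, Fika.
Fika vs Isola: Fika is ranked higher on 3+6+4+1 = 14 ballots, Isola on 9. Fika wins 14–9.
Fika vs Lantern: Fika is ranked higher on 1+1+6+4+1 = 13 ballots, Lantern on 10. Fika wins 13–10.
Basil vs Isola: Isola wins 19–4.
Basil vs Lantern: Basil is ranked higher on 1+1 = 2 ballots, Lantern on 21. Lantern wins 21–2.
Isola vs Lantern: 17 to 6, Isola.
Fika wins every pairwise contest, so Fika is the Condorcet winner.

Fika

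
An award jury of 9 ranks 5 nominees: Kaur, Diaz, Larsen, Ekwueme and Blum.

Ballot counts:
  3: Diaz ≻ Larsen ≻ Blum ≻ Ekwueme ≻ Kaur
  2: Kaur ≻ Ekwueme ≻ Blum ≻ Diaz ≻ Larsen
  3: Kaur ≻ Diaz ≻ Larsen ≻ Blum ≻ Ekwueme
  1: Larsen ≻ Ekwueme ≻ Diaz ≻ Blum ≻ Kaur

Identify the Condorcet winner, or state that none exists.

Check each pair by majority over 9 ballots:
Kaur vs Diaz: Kaur, 5–4.
Kaur–Larsen: Kaur 5–4.
Kaur vs Ekwueme: Kaur wins 5–4.
Kaur vs Blum: Kaur wins 5–4.
Diaz–Larsen: Diaz 8–1.
Diaz vs Ekwueme: Diaz, 6–3.
Diaz vs Blum: Diaz wins 7–2.
Larsen vs Ekwueme: Larsen wins 7–2.
Larsen–Blum: Larsen 7–2.
Ekwueme vs Blum: Blum wins 6–3.
Only Kaur has no losses; Kaur is the Condorcet winner.

Kaur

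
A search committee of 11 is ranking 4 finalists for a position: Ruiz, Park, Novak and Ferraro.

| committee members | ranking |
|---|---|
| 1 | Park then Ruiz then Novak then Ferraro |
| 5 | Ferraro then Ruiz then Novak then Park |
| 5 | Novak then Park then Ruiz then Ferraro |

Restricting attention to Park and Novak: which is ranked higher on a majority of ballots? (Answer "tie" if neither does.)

Ballots ranking Park above Novak: 1.
Ballots ranking Novak above Park: 11 − 1 = 10.
Novak wins the head-to-head 10–1.

Novak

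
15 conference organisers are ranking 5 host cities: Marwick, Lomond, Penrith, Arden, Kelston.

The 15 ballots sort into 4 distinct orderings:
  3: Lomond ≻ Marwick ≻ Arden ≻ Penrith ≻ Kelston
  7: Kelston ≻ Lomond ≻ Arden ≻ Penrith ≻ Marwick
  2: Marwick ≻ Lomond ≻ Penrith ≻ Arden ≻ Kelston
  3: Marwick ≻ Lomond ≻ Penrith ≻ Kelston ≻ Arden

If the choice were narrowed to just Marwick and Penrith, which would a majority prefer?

Ballots ranking Marwick above Penrith: 3 + 2 + 3 = 8.
Ballots ranking Penrith above Marwick: 15 − 8 = 7.
Marwick wins the head-to-head 8–7.

Marwick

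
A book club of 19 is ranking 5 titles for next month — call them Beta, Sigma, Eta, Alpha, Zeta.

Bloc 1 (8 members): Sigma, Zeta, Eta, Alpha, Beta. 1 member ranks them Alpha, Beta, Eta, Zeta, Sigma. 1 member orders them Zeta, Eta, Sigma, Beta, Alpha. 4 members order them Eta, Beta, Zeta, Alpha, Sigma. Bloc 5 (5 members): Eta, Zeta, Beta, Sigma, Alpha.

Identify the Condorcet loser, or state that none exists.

Alpha

Pairwise majorities:
Beta vs Sigma: 1+4+5 = 10 for Beta, 9 for Sigma — Beta by 10–9.
Beta vs Eta: Beta is ranked higher on 1 ballot, Eta on 18. Eta wins 18–1.
Beta–Alpha: Beta 10–9.
Beta vs Zeta: Zeta, 14–5.
Sigma vs Eta: Eta wins 11–8.
Sigma vs Alpha: 8+1+5 = 14 for Sigma, 5 for Alpha — Sigma by 14–5.
Sigma vs Zeta: 8 to 11, Zeta.
Eta vs Alpha: Eta wins 18–1.
Eta vs Zeta: Eta preferred on 1+4+5 = 10 ballots; Eta wins 10–9.
Alpha–Zeta: Zeta 18–1.
Alpha is beaten in every head-to-head and is the Condorcet loser.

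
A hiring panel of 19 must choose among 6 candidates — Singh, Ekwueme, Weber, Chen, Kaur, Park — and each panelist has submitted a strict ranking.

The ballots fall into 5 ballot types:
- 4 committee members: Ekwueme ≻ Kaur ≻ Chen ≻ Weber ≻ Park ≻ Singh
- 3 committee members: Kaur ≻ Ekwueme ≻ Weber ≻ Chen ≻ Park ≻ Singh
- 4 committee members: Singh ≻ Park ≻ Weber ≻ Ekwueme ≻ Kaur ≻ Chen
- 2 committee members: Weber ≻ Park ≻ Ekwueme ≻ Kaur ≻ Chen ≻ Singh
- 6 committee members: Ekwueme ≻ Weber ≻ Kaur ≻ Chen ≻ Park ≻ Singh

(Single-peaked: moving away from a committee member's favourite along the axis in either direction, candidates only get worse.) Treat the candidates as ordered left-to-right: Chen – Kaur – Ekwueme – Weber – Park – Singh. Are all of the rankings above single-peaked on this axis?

yes

Axis positions: Chen=1, Kaur=2, Ekwueme=3, Weber=4, Park=5, Singh=6.
Ballot type 1 (peak Ekwueme at position 3): ranking walks positions 3-2-1-4-5-6, expanding outward from the peak — single-peaked.
Ballot type 2 (peak Kaur at position 2): ranking walks positions 2-3-4-1-5-6, expanding outward from the peak — single-peaked.
Ballot type 3 (peak Singh at position 6): ranking walks positions 6-5-4-3-2-1, expanding outward from the peak — single-peaked.
Ballot type 4 (peak Weber at position 4): ranking walks positions 4-5-3-2-1-6, expanding outward from the peak — single-peaked.
Ballot type 5 (peak Ekwueme at position 3): ranking walks positions 3-4-2-1-5-6, expanding outward from the peak — single-peaked.
Every ranking is single-peaked on this axis.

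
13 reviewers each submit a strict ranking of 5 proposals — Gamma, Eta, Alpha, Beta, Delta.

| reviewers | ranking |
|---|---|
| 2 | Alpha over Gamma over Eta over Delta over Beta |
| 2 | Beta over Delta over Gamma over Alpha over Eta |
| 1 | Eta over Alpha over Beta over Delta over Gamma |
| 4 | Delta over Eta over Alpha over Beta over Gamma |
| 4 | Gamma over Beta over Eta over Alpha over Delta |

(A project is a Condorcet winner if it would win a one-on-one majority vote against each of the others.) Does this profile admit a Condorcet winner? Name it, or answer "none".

Check each pair by majority over 13 ballots:
Gamma vs Eta: Gamma, 8–5.
Gamma vs Alpha: Alpha, 7–6.
Gamma–Beta: Beta 7–6.
Gamma vs Delta: Delta wins 7–6.
Eta vs Alpha: Eta, 9–4.
Eta–Beta: Eta 7–6.
Eta vs Delta: Eta, 7–6.
Alpha vs Beta: Alpha, 7–6.
Alpha vs Delta: Alpha, 7–6.
Beta vs Delta: Beta, 7–6.
Each project drops at least one matchup (Gamma loses to Alpha; Eta loses to Gamma; Alpha loses to Eta; Beta loses to Eta; Delta loses to Eta); the cycle Gamma > Eta > Alpha > Gamma rules out a Condorcet winner.

none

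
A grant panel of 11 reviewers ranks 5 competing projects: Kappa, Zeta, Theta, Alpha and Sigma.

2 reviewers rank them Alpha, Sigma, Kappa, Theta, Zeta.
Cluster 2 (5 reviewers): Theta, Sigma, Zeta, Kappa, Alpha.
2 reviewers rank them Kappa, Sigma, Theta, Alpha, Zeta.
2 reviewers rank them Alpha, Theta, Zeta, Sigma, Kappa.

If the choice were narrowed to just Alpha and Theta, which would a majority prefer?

Ballots ranking Alpha above Theta: 2 + 2 = 4.
Ballots ranking Theta above Alpha: 11 − 4 = 7.
Theta wins the head-to-head 7–4.

Theta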